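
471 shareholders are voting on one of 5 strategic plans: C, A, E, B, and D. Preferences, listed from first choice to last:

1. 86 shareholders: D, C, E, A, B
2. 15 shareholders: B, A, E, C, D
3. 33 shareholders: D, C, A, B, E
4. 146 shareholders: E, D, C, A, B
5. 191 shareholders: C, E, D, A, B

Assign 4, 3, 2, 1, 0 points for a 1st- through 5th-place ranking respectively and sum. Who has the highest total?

C

C: 86·3 + 15·1 + 33·3 + 146·2 + 191·4 = 1428
A: 86·1 + 15·3 + 33·2 + 146·1 + 191·1 = 534
E: 86·2 + 15·2 + 33·0 + 146·4 + 191·3 = 1359
B: 86·0 + 15·4 + 33·1 + 146·0 + 191·0 = 93
D: 86·4 + 15·0 + 33·4 + 146·3 + 191·2 = 1296
C has the highest Borda score (1428).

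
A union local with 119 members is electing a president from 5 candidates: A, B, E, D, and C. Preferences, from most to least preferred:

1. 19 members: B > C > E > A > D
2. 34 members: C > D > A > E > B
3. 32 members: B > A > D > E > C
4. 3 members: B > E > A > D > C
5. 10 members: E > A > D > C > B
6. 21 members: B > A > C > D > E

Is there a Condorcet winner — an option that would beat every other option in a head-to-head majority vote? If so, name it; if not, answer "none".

B

B vs A: 75–44 for B.
B vs E: 75–44 for B.
B vs D: 75–44 for B.
B vs C: 75–44 for B.
B beats every other option head-to-head.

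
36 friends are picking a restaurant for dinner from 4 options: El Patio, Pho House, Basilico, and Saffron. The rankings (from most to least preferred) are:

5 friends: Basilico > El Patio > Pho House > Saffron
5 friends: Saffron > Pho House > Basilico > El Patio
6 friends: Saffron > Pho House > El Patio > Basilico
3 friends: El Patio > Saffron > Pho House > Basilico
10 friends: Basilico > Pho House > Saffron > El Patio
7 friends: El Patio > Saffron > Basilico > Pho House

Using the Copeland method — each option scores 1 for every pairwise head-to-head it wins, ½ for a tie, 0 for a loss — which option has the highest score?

El Patio: loses to Pho House, Basilico, and Saffron → score 0.
Pho House: beats El Patio; loses to Basilico and Saffron → score 1.
Basilico: beats El Patio and Pho House; loses to Saffron → score 2.
Saffron: beats El Patio, Pho House, and Basilico → score 3.
Saffron has the best pairwise record.

Saffron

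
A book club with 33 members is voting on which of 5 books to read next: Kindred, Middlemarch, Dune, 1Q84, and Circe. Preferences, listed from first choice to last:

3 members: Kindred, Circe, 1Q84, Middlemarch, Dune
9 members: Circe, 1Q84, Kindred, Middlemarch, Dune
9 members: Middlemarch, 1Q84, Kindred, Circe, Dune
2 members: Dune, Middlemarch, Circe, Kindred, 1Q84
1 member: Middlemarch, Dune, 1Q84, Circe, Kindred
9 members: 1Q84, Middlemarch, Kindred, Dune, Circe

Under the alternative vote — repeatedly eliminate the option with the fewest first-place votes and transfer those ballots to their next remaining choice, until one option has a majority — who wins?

Middlemarch

Round 1: Kindred 3, Middlemarch 10, Dune 2, 1Q84 9, Circe 9. Eliminate Dune.
Round 2: Kindred 3, Middlemarch 12, 1Q84 9, Circe 9. Eliminate Kindred.
Round 3: Middlemarch 12, 1Q84 9, Circe 12. Eliminate 1Q84.
Round 4: Middlemarch 21, Circe 12. Middlemarch has a majority.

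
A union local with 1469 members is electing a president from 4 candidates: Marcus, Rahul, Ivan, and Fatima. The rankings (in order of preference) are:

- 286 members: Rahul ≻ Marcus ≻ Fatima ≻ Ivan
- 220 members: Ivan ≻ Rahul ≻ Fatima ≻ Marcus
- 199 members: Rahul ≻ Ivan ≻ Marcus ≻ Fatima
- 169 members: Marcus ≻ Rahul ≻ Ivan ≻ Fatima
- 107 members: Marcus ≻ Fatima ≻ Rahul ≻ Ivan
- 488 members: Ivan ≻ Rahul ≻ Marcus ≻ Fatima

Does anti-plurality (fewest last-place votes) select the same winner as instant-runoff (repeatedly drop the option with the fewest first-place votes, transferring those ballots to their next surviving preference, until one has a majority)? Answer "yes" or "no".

Anti-plurality — last-place votes: Marcus 220, Rahul 0, Ivan 393, Fatima 856. Winner: Rahul.
Instant-runoff — R1 Marcus 276, Rahul 485, Ivan 708, Fatima 0 (Fatima out); R2 Marcus 276, Rahul 485, Ivan 708 (Marcus out); R3 Rahul 761, Ivan 708 (Rahul winner). Winner: Rahul.
The two methods agree.

yes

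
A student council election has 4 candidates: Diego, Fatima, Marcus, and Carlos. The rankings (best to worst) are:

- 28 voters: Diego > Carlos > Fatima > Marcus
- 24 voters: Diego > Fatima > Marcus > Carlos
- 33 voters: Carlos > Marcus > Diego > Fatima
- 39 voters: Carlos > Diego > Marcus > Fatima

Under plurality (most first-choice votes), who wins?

First-place votes: Diego 52, Fatima 0, Marcus 0, Carlos 72.
Carlos has the most first-place votes.

Carlos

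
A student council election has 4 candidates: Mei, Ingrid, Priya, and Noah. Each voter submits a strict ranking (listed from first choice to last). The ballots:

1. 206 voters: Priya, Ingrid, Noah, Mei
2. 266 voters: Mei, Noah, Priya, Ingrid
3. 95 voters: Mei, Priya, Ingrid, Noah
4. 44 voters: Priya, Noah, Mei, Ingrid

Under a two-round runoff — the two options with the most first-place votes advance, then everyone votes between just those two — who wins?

Mei

Round 1 first-place votes: Mei 361, Ingrid 0, Priya 250, Noah 0.
Mei and Priya advance.
Runoff: Mei is preferred to Priya by 361 voters; Priya by 250.
Mei wins the runoff.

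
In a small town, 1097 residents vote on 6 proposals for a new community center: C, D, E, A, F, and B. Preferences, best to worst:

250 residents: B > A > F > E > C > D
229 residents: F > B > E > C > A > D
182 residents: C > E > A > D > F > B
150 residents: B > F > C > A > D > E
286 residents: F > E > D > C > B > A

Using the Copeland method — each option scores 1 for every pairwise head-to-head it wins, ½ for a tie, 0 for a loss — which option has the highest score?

F

C: beats D and A; loses to E, F, and B → score 2.
D: loses to C, E, A, F, and B → score 0.
E: beats C, D, and A; loses to F and B → score 3.
A: beats D; loses to C, E, F, and B → score 1.
F: beats C, D, E, A, and B → score 5.
B: beats C, D, E, and A; loses to F → score 4.
F has the best pairwise record.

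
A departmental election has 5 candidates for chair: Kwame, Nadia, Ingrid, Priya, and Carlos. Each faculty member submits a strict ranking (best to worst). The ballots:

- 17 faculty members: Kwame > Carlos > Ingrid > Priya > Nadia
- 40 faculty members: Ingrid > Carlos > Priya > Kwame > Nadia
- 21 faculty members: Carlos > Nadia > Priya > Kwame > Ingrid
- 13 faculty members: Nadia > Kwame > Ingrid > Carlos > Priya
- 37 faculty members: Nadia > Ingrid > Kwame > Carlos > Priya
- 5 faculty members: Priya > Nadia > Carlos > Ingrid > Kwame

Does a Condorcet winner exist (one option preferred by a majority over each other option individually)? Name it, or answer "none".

none

Checking pairwise contests:
Nadia beats Kwame 76–57.
Carlos beats Nadia 78–55.
Nadia beats Ingrid 76–57.
Kwame beats Priya 67–66.
Kwame beats Carlos 67–66.
Every option loses at least one head-to-head, so there is no Condorcet winner.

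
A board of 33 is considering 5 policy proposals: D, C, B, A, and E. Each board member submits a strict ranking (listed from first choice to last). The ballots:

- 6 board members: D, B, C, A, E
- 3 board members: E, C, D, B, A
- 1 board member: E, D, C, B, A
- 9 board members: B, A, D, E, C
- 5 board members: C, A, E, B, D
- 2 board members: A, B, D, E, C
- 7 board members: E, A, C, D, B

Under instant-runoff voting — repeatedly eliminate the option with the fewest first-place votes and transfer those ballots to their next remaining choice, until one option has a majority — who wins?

Round 1: D 6, C 5, B 9, A 2, E 11. Eliminate A.
Round 2: D 6, C 5, B 11, E 11. Eliminate C.
Round 3: D 6, B 11, E 16. Eliminate D.
Round 4: B 17, E 16. B has a majority.

B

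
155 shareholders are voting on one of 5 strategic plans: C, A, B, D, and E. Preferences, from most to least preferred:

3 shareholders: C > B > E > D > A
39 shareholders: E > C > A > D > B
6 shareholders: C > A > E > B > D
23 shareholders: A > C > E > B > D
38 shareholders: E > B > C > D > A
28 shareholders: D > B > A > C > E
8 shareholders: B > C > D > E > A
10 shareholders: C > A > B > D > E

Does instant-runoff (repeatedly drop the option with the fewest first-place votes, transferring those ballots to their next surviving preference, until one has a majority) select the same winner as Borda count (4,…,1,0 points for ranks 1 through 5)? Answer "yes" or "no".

yes

Instant-runoff — R1 C 19, A 23, B 8, D 28, E 77 (B out); R2 C 27, A 23, D 28, E 77 (A out); R3 C 50, D 28, E 77 (D out); R4 C 78, E 77 (C winner). Winner: C.
Borda — scores: C 390, A 274, B 288, D 218, E 380. Winner: C.
The two methods agree.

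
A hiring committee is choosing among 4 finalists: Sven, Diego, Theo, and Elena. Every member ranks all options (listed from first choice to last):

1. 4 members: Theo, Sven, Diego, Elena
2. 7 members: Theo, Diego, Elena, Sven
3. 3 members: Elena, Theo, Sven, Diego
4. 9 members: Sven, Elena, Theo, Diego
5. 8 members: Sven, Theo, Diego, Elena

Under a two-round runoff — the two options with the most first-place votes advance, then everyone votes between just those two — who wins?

Sven

Round 1 first-place votes: Sven 17, Diego 0, Theo 11, Elena 3.
Sven and Theo advance.
Runoff: Sven is preferred to Theo by 17 voters; Theo by 14.
Sven wins the runoff.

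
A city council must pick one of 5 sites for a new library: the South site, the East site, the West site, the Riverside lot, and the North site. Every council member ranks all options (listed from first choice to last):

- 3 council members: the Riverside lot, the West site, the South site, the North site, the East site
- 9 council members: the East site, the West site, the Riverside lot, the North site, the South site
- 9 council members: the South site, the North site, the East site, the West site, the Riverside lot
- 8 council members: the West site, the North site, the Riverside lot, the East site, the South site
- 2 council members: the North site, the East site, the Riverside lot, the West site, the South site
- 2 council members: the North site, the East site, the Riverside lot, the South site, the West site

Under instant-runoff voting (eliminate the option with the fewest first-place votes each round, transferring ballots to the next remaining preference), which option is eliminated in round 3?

Round 1: the South site 9, the East site 9, the West site 8, the Riverside lot 3, the North site 4. Eliminate the Riverside lot.
Round 2: the South site 9, the East site 9, the West site 11, the North site 4. Eliminate the North site.
Round 3: the South site 9, the East site 13, the West site 11. Eliminate the South site.

the South site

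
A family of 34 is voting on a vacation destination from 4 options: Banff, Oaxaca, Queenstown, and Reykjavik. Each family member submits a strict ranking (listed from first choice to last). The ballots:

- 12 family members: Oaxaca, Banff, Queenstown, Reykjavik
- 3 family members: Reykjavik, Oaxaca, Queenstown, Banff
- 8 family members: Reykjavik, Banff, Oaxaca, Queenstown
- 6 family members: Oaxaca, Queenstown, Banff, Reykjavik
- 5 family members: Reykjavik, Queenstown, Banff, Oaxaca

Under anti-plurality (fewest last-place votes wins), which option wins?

Banff

Last-place votes: Banff 3, Oaxaca 5, Queenstown 8, Reykjavik 18.
Banff is ranked last by the fewest voters, so Banff wins.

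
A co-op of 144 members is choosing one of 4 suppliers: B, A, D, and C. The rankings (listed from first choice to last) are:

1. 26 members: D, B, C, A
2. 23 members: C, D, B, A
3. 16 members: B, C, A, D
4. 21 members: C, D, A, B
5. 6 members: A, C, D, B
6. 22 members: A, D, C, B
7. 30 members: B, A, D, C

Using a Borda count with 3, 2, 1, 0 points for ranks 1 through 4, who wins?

B: 26·2 + 23·1 + 16·3 + 21·0 + 6·0 + 22·0 + 30·3 = 213
A: 26·0 + 23·0 + 16·1 + 21·1 + 6·3 + 22·3 + 30·2 = 181
D: 26·3 + 23·2 + 16·0 + 21·2 + 6·1 + 22·2 + 30·1 = 246
C: 26·1 + 23·3 + 16·2 + 21·3 + 6·2 + 22·1 + 30·0 = 224
D has the highest Borda score (246).

D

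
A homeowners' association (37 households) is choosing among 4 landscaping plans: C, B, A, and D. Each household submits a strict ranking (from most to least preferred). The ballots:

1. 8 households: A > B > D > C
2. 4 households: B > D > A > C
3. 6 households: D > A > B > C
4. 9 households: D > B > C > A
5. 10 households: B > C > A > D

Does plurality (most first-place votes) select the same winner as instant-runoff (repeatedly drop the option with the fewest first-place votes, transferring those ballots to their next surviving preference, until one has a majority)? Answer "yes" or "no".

no

Plurality — first-place votes: C 0, B 14, A 8, D 15. Winner: D.
Instant-runoff — R1 C 0, B 14, A 8, D 15 (C out); R2 B 14, A 8, D 15 (A out); R3 B 22, D 15 (B winner). Winner: B.
The two methods disagree.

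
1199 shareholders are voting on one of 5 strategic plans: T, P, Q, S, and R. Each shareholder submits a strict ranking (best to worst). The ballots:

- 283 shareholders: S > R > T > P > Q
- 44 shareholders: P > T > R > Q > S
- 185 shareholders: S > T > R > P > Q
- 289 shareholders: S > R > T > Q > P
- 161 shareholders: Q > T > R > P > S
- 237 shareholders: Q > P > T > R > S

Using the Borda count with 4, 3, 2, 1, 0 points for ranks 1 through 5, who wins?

T: 283·2 + 44·3 + 185·3 + 289·2 + 161·3 + 237·2 = 2788
P: 283·1 + 44·4 + 185·1 + 289·0 + 161·1 + 237·3 = 1516
Q: 283·0 + 44·1 + 185·0 + 289·1 + 161·4 + 237·4 = 1925
S: 283·4 + 44·0 + 185·4 + 289·4 + 161·0 + 237·0 = 3028
R: 283·3 + 44·2 + 185·2 + 289·3 + 161·2 + 237·1 = 2733
S has the highest Borda score (3028).

S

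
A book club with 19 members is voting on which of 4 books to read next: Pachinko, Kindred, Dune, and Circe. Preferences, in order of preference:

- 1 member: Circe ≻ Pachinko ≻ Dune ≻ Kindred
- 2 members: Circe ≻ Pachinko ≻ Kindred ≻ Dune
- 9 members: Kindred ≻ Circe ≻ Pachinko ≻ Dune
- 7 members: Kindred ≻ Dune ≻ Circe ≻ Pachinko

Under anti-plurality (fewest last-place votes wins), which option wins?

Last-place votes: Pachinko 7, Kindred 1, Dune 11, Circe 0.
Circe is ranked last by the fewest voters, so Circe wins.

Circe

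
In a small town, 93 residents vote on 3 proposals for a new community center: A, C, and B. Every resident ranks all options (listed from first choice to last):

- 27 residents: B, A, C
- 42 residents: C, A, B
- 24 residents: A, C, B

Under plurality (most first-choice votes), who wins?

First-place votes: A 24, C 42, B 27.
C has the most first-place votes.

C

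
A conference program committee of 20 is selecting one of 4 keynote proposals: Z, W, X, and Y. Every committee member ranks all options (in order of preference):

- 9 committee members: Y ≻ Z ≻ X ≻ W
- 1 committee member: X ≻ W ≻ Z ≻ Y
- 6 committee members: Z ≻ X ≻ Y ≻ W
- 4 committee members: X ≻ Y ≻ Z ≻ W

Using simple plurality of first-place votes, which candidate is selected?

First-place votes: Z 6, W 0, X 5, Y 9.
Y has the most first-place votes.

Y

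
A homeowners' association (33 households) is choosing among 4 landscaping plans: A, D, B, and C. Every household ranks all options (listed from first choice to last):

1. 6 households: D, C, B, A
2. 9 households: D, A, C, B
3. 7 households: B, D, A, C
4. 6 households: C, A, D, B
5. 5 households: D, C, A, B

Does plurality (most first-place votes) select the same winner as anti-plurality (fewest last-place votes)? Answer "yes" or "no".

yes

Plurality — first-place votes: A 0, D 20, B 7, C 6. Winner: D.
Anti-plurality — last-place votes: A 6, D 0, B 20, C 7. Winner: D.
The two methods agree.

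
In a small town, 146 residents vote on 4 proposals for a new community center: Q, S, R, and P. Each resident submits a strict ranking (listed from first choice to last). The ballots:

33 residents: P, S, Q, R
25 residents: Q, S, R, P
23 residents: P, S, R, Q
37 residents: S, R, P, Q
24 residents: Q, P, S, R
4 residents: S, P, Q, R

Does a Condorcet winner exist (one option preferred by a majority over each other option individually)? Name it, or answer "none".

P vs Q: 97–49 for P.
P vs S: 80–66 for P.
P vs R: 84–62 for P.
P beats every other option head-to-head.

P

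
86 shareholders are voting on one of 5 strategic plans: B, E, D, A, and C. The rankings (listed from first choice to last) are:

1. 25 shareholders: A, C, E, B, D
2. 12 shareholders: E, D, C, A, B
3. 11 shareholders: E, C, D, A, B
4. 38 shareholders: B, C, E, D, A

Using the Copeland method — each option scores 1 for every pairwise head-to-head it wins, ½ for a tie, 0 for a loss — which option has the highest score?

B: beats D; loses to E, A, and C → score 1.
E: beats B, D, and A; loses to C → score 3.
D: beats A; loses to B, E, and C → score 1.
A: beats B; loses to E, D, and C → score 1.
C: beats B, E, D, and A → score 4.
C has the best pairwise record.

C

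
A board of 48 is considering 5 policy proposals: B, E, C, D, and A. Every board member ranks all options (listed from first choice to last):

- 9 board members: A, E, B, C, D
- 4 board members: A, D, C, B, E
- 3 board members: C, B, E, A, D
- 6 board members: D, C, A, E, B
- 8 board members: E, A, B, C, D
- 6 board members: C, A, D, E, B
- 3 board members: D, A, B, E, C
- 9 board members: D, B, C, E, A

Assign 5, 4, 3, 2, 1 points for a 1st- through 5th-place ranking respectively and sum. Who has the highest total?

B: 9·3 + 4·2 + 3·4 + 6·1 + 8·3 + 6·1 + 3·3 + 9·4 = 128
E: 9·4 + 4·1 + 3·3 + 6·2 + 8·5 + 6·2 + 3·2 + 9·2 = 137
C: 9·2 + 4·3 + 3·5 + 6·4 + 8·2 + 6·5 + 3·1 + 9·3 = 145
D: 9·1 + 4·4 + 3·1 + 6·5 + 8·1 + 6·3 + 3·5 + 9·5 = 144
A: 9·5 + 4·5 + 3·2 + 6·3 + 8·4 + 6·4 + 3·4 + 9·1 = 166
A has the highest Borda score (166).

A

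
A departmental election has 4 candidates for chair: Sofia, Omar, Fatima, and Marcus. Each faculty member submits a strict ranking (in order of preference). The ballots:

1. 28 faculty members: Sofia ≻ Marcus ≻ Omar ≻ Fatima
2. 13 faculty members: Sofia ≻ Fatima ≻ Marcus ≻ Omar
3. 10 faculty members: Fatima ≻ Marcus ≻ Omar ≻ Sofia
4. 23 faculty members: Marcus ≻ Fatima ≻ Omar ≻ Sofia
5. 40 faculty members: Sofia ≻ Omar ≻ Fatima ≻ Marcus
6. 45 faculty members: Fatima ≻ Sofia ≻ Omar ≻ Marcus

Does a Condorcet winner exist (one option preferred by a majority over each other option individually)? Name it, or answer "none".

Sofia vs Omar: 126–33 for Sofia.
Sofia vs Fatima: 81–78 for Sofia.
Sofia vs Marcus: 126–33 for Sofia.
Sofia beats every other option head-to-head.

Sofia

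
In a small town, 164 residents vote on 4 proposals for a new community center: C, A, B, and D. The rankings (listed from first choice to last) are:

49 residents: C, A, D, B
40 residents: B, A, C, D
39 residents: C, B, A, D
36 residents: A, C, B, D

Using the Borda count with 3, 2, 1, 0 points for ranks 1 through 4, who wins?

C: 49·3 + 40·1 + 39·3 + 36·2 = 376
A: 49·2 + 40·2 + 39·1 + 36·3 = 325
B: 49·0 + 40·3 + 39·2 + 36·1 = 234
D: 49·1 + 40·0 + 39·0 + 36·0 = 49
C has the highest Borda score (376).

C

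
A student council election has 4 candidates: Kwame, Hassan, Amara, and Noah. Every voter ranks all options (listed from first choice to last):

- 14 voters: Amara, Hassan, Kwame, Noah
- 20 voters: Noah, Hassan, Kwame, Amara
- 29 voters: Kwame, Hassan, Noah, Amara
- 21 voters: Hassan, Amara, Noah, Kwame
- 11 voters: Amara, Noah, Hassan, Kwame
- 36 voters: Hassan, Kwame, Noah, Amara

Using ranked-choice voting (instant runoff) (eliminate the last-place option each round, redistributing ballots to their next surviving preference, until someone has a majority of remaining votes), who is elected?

Round 1: Kwame 29, Hassan 57, Amara 25, Noah 20. Eliminate Noah.
Round 2: Kwame 29, Hassan 77, Amara 25. Hassan has a majority.

Hassan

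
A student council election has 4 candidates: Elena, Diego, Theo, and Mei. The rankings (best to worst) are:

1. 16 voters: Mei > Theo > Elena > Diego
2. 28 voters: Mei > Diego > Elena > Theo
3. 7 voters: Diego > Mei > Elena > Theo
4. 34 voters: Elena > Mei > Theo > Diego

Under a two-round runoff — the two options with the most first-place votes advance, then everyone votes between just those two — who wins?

Mei

Round 1 first-place votes: Elena 34, Diego 7, Theo 0, Mei 44.
Mei and Elena advance.
Runoff: Mei is preferred to Elena by 51 voters; Elena by 34.
Mei wins the runoff.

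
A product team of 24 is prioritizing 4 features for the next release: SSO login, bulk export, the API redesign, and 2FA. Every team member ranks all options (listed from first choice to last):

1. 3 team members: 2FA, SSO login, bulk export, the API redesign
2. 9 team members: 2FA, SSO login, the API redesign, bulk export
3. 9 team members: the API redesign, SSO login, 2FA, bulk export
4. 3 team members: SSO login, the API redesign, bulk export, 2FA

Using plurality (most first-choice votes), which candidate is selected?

First-place votes: SSO login 3, bulk export 0, the API redesign 9, 2FA 12.
2FA has the most first-place votes.

2FA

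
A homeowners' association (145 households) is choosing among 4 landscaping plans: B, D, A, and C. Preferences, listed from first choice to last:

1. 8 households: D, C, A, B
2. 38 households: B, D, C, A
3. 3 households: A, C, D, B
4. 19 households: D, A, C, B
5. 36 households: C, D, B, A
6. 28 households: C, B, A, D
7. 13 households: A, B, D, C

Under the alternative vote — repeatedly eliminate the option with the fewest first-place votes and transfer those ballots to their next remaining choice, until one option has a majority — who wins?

C

Round 1: B 38, D 27, A 16, C 64. Eliminate A.
Round 2: B 51, D 27, C 67. Eliminate D.
Round 3: B 51, C 94. C has a majority.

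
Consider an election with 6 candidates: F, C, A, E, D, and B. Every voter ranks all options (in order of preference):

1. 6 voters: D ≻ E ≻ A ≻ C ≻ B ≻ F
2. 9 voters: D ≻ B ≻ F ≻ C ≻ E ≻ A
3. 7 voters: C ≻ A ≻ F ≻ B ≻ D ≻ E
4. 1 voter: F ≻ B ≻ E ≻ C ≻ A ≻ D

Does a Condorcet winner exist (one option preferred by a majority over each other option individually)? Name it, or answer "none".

D

D vs F: 15–8 for D.
D vs C: 15–8 for D.
D vs A: 15–8 for D.
D vs E: 22–1 for D.
D vs B: 15–8 for D.
D beats every other option head-to-head.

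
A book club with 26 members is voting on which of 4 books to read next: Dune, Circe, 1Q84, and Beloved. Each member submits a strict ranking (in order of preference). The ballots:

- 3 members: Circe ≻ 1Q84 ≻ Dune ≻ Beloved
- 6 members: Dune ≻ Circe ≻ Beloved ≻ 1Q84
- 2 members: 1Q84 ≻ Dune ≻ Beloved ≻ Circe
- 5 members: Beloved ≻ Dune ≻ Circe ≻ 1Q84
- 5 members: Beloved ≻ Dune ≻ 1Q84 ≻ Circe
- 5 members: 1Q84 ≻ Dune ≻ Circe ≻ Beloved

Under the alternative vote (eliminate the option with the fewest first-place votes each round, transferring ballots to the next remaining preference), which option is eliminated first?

Circe

Round 1: Dune 6, Circe 3, 1Q84 7, Beloved 10. Eliminate Circe.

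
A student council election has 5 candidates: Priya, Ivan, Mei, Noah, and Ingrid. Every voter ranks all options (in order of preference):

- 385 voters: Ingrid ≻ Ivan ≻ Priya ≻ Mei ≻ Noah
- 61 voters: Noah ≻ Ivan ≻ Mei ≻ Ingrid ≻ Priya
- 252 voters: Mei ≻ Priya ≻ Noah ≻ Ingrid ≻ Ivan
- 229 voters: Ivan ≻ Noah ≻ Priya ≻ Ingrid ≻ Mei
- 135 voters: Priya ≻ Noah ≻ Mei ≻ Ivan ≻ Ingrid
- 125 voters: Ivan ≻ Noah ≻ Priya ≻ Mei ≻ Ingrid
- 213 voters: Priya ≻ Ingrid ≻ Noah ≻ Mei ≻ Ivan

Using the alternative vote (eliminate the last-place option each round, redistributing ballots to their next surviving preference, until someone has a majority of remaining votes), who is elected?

Round 1: Priya 348, Ivan 354, Mei 252, Noah 61, Ingrid 385. Eliminate Noah.
Round 2: Priya 348, Ivan 415, Mei 252, Ingrid 385. Eliminate Mei.
Round 3: Priya 600, Ivan 415, Ingrid 385. Eliminate Ingrid.
Round 4: Priya 600, Ivan 800. Ivan has a majority.

Ivan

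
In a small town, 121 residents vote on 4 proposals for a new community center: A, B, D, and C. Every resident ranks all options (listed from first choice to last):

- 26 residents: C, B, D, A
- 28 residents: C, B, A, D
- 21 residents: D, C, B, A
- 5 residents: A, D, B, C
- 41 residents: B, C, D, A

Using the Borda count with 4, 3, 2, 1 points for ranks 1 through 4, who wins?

C

A: 26·1 + 28·2 + 21·1 + 5·4 + 41·1 = 164
B: 26·3 + 28·3 + 21·2 + 5·2 + 41·4 = 378
D: 26·2 + 28·1 + 21·4 + 5·3 + 41·2 = 261
C: 26·4 + 28·4 + 21·3 + 5·1 + 41·3 = 407
C has the highest Borda score (407).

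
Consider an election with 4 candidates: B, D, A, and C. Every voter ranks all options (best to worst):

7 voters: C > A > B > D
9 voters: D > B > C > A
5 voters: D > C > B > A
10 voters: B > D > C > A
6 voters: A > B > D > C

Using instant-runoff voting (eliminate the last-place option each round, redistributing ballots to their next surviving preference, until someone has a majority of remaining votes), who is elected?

Round 1: B 10, D 14, A 6, C 7. Eliminate A.
Round 2: B 16, D 14, C 7. Eliminate C.
Round 3: B 23, D 14. B has a majority.

B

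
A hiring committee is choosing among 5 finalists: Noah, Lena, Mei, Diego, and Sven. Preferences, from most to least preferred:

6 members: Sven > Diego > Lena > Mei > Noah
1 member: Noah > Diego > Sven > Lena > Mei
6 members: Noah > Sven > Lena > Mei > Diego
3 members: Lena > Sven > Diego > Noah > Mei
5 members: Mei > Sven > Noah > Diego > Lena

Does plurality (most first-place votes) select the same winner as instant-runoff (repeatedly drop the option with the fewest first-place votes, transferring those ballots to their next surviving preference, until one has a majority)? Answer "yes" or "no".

no

Plurality — first-place votes: Noah 7, Lena 3, Mei 5, Diego 0, Sven 6. Winner: Noah.
Instant-runoff — R1 Noah 7, Lena 3, Mei 5, Diego 0, Sven 6 (Diego out); R2 Noah 7, Lena 3, Mei 5, Sven 6 (Lena out); R3 Noah 7, Mei 5, Sven 9 (Mei out); R4 Noah 7, Sven 14 (Sven winner). Winner: Sven.
The two methods disagree.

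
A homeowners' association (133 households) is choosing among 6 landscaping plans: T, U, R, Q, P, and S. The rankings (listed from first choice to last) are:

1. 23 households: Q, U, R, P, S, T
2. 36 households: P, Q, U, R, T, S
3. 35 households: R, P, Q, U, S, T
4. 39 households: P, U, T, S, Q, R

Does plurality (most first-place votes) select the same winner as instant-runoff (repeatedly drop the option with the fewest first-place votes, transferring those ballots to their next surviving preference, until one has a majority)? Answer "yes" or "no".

Plurality — first-place votes: T 0, U 0, R 35, Q 23, P 75, S 0. Winner: P.
Instant-runoff — R1 T 0, U 0, R 35, Q 23, P 75, S 0 (P winner). Winner: P.
The two methods agree.

yes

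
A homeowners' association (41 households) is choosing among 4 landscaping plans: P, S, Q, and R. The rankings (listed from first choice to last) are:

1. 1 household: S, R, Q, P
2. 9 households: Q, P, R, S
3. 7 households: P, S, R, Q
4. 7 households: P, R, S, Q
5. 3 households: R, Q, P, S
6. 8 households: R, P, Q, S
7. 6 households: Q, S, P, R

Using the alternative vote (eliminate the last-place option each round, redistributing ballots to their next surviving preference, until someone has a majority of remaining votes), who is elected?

P

Round 1: P 14, S 1, Q 15, R 11. Eliminate S.
Round 2: P 14, Q 15, R 12. Eliminate R.
Round 3: P 22, Q 19. P has a majority.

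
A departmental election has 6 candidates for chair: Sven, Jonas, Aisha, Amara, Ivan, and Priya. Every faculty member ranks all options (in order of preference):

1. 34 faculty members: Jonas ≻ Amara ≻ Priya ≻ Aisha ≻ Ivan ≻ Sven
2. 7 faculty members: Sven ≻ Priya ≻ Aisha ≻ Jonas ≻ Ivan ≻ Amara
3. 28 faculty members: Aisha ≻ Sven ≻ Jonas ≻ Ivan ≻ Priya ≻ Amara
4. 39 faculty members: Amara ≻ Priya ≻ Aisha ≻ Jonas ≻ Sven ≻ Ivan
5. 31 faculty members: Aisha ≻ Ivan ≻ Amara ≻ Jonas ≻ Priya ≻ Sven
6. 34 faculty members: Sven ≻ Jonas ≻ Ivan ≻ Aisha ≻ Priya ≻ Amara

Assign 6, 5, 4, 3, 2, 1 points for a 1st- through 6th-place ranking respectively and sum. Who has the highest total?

Sven: 34·1 + 7·6 + 28·5 + 39·2 + 31·1 + 34·6 = 529
Jonas: 34·6 + 7·3 + 28·4 + 39·3 + 31·3 + 34·5 = 717
Aisha: 34·3 + 7·4 + 28·6 + 39·4 + 31·6 + 34·3 = 742
Amara: 34·5 + 7·1 + 28·1 + 39·6 + 31·4 + 34·1 = 597
Ivan: 34·2 + 7·2 + 28·3 + 39·1 + 31·5 + 34·4 = 496
Priya: 34·4 + 7·5 + 28·2 + 39·5 + 31·2 + 34·2 = 552
Aisha has the highest Borda score (742).

Aisha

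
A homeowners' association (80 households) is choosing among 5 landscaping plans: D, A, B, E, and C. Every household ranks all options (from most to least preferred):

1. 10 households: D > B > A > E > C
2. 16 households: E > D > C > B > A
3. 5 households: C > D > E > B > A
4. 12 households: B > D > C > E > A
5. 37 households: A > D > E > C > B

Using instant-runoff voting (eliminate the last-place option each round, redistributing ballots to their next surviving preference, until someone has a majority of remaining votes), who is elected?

Round 1: D 10, A 37, B 12, E 16, C 5. Eliminate C.
Round 2: D 15, A 37, B 12, E 16. Eliminate B.
Round 3: D 27, A 37, E 16. Eliminate E.
Round 4: D 43, A 37. D has a majority.

D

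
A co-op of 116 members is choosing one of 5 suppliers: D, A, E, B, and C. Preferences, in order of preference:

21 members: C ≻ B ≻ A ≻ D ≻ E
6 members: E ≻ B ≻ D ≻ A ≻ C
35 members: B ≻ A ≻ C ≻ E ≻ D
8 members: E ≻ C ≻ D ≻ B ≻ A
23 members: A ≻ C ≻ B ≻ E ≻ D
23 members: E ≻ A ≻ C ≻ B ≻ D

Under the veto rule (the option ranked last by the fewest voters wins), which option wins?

Last-place votes: D 81, A 8, E 21, B 0, C 6.
B is ranked last by the fewest voters, so B wins.

B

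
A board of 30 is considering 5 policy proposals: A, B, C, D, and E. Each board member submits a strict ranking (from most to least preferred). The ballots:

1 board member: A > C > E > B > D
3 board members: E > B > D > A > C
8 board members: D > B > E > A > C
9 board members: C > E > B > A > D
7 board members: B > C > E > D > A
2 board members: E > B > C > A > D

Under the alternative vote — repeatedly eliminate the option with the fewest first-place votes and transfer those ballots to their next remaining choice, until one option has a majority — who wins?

B

Round 1: A 1, B 7, C 9, D 8, E 5. Eliminate A.
Round 2: B 7, C 10, D 8, E 5. Eliminate E.
Round 3: B 12, C 10, D 8. Eliminate D.
Round 4: B 20, C 10. B has a majority.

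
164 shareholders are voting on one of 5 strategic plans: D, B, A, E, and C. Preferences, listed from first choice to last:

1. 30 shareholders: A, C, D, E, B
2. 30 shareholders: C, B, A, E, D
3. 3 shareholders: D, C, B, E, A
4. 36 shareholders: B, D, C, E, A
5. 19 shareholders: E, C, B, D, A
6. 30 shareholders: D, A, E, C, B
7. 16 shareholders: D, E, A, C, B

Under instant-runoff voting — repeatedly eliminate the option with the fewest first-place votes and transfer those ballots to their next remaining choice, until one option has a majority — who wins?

Round 1: D 49, B 36, A 30, E 19, C 30. Eliminate E.
Round 2: D 49, B 36, A 30, C 49. Eliminate A.
Round 3: D 49, B 36, C 79. Eliminate B.
Round 4: D 85, C 79. D has a majority.

D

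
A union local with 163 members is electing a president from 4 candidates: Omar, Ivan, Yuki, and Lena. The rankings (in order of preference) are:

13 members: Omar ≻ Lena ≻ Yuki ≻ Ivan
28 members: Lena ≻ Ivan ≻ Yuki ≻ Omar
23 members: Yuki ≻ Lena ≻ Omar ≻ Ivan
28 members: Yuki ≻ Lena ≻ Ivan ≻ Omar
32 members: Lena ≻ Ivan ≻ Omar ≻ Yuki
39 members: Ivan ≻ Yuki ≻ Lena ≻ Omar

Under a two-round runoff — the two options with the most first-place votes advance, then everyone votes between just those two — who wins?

Yuki

Round 1 first-place votes: Omar 13, Ivan 39, Yuki 51, Lena 60.
Lena and Yuki advance.
Runoff: Lena is preferred to Yuki by 73 voters; Yuki by 90.
Yuki wins the runoff.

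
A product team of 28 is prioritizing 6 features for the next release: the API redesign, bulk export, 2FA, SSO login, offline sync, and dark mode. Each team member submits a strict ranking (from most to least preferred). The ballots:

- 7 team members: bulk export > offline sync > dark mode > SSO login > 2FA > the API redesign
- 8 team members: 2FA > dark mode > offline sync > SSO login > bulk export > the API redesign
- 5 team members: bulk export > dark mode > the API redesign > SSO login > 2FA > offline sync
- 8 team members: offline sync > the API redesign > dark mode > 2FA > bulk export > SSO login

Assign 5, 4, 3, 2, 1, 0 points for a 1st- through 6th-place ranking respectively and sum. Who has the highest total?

dark mode

the API redesign: 7·0 + 8·0 + 5·3 + 8·4 = 47
bulk export: 7·5 + 8·1 + 5·5 + 8·1 = 76
2FA: 7·1 + 8·5 + 5·1 + 8·2 = 68
SSO login: 7·2 + 8·2 + 5·2 + 8·0 = 40
offline sync: 7·4 + 8·3 + 5·0 + 8·5 = 92
dark mode: 7·3 + 8·4 + 5·4 + 8·3 = 97
dark mode has the highest Borda score (97).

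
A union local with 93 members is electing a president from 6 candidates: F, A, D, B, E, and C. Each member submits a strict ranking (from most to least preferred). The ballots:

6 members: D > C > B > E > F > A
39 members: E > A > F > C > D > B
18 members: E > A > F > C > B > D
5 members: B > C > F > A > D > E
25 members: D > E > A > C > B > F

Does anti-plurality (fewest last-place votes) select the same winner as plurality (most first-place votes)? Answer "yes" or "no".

no

Anti-plurality — last-place votes: F 25, A 6, D 18, B 39, E 5, C 0. Winner: C.
Plurality — first-place votes: F 0, A 0, D 31, B 5, E 57, C 0. Winner: E.
The two methods disagree.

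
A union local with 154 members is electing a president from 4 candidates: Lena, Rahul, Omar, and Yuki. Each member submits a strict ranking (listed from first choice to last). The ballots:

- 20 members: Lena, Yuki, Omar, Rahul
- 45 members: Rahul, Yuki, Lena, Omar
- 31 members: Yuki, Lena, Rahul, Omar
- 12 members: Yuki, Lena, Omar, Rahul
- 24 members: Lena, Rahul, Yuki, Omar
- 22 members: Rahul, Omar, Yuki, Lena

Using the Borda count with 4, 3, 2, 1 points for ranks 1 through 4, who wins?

Lena: 20·4 + 45·2 + 31·3 + 12·3 + 24·4 + 22·1 = 417
Rahul: 20·1 + 45·4 + 31·2 + 12·1 + 24·3 + 22·4 = 434
Omar: 20·2 + 45·1 + 31·1 + 12·2 + 24·1 + 22·3 = 230
Yuki: 20·3 + 45·3 + 31·4 + 12·4 + 24·2 + 22·2 = 459
Yuki has the highest Borda score (459).

Yuki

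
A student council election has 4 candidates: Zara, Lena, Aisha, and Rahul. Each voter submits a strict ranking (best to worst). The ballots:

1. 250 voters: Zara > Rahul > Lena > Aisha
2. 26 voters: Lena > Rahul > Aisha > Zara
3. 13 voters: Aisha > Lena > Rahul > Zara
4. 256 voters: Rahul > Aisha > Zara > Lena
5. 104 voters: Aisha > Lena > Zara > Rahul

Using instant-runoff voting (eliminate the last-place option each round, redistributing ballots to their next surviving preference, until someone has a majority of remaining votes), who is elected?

Zara

Round 1: Zara 250, Lena 26, Aisha 117, Rahul 256. Eliminate Lena.
Round 2: Zara 250, Aisha 117, Rahul 282. Eliminate Aisha.
Round 3: Zara 354, Rahul 295. Zara has a majority.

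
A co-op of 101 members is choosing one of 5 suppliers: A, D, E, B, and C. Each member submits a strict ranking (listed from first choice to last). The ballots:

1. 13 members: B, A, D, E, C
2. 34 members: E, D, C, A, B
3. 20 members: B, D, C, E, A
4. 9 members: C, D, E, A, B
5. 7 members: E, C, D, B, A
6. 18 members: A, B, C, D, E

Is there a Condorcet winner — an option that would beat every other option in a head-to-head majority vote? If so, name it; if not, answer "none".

none

Checking pairwise contests:
D beats A 70–31.
B beats D 51–50.
D beats E 60–41.
A beats B 61–40.
D beats C 67–34.
Every option loses at least one head-to-head, so there is no Condorcet winner.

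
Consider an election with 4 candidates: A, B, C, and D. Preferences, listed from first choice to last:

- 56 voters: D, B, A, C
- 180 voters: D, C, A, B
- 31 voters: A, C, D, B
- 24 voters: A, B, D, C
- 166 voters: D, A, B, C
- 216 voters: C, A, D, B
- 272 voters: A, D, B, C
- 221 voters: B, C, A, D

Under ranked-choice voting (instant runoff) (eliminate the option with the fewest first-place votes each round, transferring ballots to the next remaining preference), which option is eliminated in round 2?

Round 1: A 327, B 221, C 216, D 402. Eliminate C.
Round 2: A 543, B 221, D 402. Eliminate B.

B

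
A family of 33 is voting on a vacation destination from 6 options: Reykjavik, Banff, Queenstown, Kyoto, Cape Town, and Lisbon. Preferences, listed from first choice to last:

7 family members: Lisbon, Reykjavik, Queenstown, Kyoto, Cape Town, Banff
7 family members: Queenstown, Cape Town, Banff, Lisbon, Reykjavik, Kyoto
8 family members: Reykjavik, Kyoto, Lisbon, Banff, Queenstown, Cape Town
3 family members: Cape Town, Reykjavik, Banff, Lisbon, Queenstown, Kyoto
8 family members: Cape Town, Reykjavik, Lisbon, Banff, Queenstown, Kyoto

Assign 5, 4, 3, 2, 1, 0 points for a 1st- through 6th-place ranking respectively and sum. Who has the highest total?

Reykjavik

Reykjavik: 7·4 + 7·1 + 8·5 + 3·4 + 8·4 = 119
Banff: 7·0 + 7·3 + 8·2 + 3·3 + 8·2 = 62
Queenstown: 7·3 + 7·5 + 8·1 + 3·1 + 8·1 = 75
Kyoto: 7·2 + 7·0 + 8·4 + 3·0 + 8·0 = 46
Cape Town: 7·1 + 7·4 + 8·0 + 3·5 + 8·5 = 90
Lisbon: 7·5 + 7·2 + 8·3 + 3·2 + 8·3 = 103
Reykjavik has the highest Borda score (119).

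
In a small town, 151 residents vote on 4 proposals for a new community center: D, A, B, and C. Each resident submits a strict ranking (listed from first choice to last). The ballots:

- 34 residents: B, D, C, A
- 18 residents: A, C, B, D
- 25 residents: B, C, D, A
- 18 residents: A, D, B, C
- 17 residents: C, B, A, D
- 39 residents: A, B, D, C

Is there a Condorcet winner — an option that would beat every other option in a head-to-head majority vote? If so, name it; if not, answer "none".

B vs D: 133–18 for B.
B vs A: 76–75 for B.
B vs C: 116–35 for B.
B beats every other option head-to-head.

B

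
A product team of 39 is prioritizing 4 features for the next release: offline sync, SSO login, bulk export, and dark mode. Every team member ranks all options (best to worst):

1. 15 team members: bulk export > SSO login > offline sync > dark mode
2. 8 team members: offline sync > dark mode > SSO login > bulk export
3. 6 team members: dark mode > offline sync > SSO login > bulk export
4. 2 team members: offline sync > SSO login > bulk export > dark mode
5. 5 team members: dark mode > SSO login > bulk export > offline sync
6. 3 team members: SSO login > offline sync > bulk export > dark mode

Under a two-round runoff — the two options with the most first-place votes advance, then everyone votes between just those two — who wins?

bulk export

Round 1 first-place votes: offline sync 10, SSO login 3, bulk export 15, dark mode 11.
bulk export and dark mode advance.
Runoff: bulk export is preferred to dark mode by 20 voters; dark mode by 19.
bulk export wins the runoff.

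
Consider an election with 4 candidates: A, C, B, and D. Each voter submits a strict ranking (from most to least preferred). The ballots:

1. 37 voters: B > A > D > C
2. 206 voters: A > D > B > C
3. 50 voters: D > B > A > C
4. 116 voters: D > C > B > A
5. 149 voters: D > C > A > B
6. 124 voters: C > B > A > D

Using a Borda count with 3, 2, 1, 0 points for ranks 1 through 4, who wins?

D

A: 37·2 + 206·3 + 50·1 + 116·0 + 149·1 + 124·1 = 1015
C: 37·0 + 206·0 + 50·0 + 116·2 + 149·2 + 124·3 = 902
B: 37·3 + 206·1 + 50·2 + 116·1 + 149·0 + 124·2 = 781
D: 37·1 + 206·2 + 50·3 + 116·3 + 149·3 + 124·0 = 1394
D has the highest Borda score (1394).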